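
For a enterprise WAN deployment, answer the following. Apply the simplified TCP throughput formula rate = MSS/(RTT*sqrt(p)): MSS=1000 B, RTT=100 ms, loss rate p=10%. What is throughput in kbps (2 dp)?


Given: MSS = 1000 bytes, RTT = 100 ms, loss = 10%
RTT in seconds = 100 / 1000 = 0.1
Loss rate = 10% = 0.1
sqrt(loss) = sqrt(0.1) = 0.316227766017
Throughput (bytes/s) = 1000 / (0.1 * 0.316227766017) = 31622.7766
Throughput (kbps) = 31622.7766 * 8 / 1000 = 252.982213 -> 252.98 kbps (2 dp)

252.98


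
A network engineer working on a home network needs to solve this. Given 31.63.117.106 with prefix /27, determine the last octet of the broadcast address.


Given: IP = 31.63.117.106, prefix = /27
Host bits = 32 - 27 = 5
Network last octet = 106 AND mask = 96
Host part size = 2^5 - 1 = 31
Broadcast last octet = 96 OR 31 = 127

127


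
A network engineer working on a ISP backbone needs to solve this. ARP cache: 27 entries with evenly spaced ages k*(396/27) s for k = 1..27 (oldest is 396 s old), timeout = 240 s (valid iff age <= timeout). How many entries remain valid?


Ages are k * 396/27 s for k = 1..27 (spacing = 14.6667 s).
Entry k is valid iff k * 396/27 <= 240 iff k <= 27 * 240 / 396 = 16.3636
n_valid = floor(16.3636) = 16
(n_stale = 27 - 16 = 11)

16


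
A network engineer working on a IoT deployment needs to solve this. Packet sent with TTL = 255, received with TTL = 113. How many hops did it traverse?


Given: initial TTL = 255, received TTL = 113
Hops = initial TTL - received TTL
Hops = 255 - 113 = 142

142


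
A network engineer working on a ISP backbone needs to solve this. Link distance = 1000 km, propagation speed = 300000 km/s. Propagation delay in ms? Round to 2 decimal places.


Given: distance = 1000 km, speed = 300000 km/s
Delay = distance / speed = 1000 / 300000 seconds
Delay in ms = 1000 * 1000 / 300000
Delay = 3.3333 ms
Rounded to 2 dp = 3.33 ms

3.33


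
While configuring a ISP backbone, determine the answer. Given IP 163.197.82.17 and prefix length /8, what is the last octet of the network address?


Given: IP = 163.197.82.17, prefix = /8
Subnet mask = 255.0.0.0
Last octet of IP: 17
Last octet of mask: 0
Network last octet = 17 AND 0 = 0

0


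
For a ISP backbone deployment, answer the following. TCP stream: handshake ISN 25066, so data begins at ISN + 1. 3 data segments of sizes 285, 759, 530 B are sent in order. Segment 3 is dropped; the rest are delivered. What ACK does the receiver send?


SYN uses sequence number 25066; first data byte = ISN + 1 = 25067.
Segment 1: SEQ = 25067, len = 285 B, covers [25067, 25351]
Segment 2: SEQ = 25352, len = 759 B, covers [25352, 26110]
Segment 3: SEQ = 26111, len = 530 B, covers [26111, 26640] [LOST]
In-order data received: bytes [25067, 26110] (segments 1..2).
Segment 3 missing -> gap begins at byte 26111.
Cumulative ACK = next expected in-order byte = 25067 + 285 + 759 = 26111

26111


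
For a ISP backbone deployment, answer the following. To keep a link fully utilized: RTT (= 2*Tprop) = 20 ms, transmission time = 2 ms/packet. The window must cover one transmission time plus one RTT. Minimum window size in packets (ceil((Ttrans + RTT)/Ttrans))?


Given: Ttrans = 2 ms, RTT = 20 ms (= 2 * Tprop, Tprop = 10 ms)
Time until first ACK returns = Ttrans + RTT = 2 + 20 = 22 ms
Need W * Ttrans >= Ttrans + RTT  ->  W >= (Ttrans + RTT) / Ttrans
(Ttrans + RTT) / Ttrans = 22 / 2 = 11
W_min = ceil(11) = 11

11


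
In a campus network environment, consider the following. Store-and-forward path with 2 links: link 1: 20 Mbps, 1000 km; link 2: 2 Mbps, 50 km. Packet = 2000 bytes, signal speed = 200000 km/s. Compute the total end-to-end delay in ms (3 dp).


Packet = 2000 bytes = 16000 bits. Store-and-forward: sum (t_trans + t_prop) per link.
Link 1: t_trans = 16000/(20*10^6) s = 0.8000 ms; t_prop = 1000/200000 s = 5.0000 ms; subtotal = 5.8000 ms
Link 2: t_trans = 16000/(2*10^6) s = 8.0000 ms; t_prop = 50/200000 s = 0.2500 ms; subtotal = 8.2500 ms
End-to-end = 5.8000 + 8.2500 = 14.0500 ms -> 14.050 ms (3 dp)

14.050


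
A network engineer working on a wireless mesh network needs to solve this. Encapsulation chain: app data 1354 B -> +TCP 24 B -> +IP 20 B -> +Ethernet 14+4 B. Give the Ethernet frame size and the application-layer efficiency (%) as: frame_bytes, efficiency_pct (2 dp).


TCP segment = 1354 + 24 = 1378 B
IP packet = 1378 + 20 = 1398 B
Ethernet frame = 1398 + 14 + 4 = 1416 B
Efficiency = app / frame = 1354 / 1416 = 0.956215 = 95.6215% -> 95.62% (2 dp)

1416, 95.62


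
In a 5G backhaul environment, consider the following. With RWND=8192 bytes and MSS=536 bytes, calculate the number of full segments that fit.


Given: RWND = 8192 bytes, MSS = 536 bytes
Full segments = floor(RWND / MSS)
Full segments = floor(8192 / 536)
Full segments = floor(15.2836) = 15

15


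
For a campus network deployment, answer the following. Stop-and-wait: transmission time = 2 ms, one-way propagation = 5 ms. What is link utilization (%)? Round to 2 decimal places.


Given: Ttrans = 2 ms, Tprop = 5 ms
RTT = 2 * Tprop = 2 * 5 = 10 ms
U = Ttrans / (Ttrans + RTT)
U = 2 / (2 + 10)
U = 2 / 12 = 0.166667
U% = 16.67%

16.67


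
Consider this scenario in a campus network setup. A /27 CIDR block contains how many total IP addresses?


Given: CIDR prefix /27
Host bits = 32 - 27 = 5
Total addresses = 2^5 = 32

32


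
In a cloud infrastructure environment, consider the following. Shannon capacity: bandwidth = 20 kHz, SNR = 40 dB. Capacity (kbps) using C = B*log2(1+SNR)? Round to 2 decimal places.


Given: B = 20 kHz, SNR = 40 dB
SNR linear = 10^(40/10) = 10000
1 + SNR = 10001
log2(10001) = 13.2878566418
C = 20 * 1000 * 13.2878566418 = 265757.1328 bps
C = 265.757133 kbps -> 265.76 kbps (2 dp)

265.76


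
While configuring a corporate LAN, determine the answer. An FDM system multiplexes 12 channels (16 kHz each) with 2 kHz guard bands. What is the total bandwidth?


Given: 12 channels, 16 kHz each, guard = 2 kHz
Channel bandwidth = 12 * 16 = 192 kHz
Guard bands = 11 gaps * 2 kHz = 22 kHz
Total = 192 + 22 = 214 kHz

214


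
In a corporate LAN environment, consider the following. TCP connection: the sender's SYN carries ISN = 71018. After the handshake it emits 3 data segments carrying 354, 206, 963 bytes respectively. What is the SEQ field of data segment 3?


The SYN occupies sequence number ISN = 71018, so the first data byte is ISN + 1 = 71019.
SEQ of data segment i = (ISN + 1) + sum of payload sizes of segments 1..i-1.
Segment 1: SEQ = 71019, payload = 354 bytes
Segment 2: SEQ = 71373, payload = 206 bytes
Segment 3: SEQ = 71579, payload = 963 bytes
SEQ of segment 3 = 71019 + 354 + 206 = 71579

71579


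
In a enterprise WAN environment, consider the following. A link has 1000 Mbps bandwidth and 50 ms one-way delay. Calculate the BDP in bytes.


Given: bandwidth = 1000 Mbps, delay = 50 ms
BDP in bits = 1000 * 10^6 * 50 / 1000
BDP in bits = 50000000
BDP in bytes = 50000000 / 8 = 6250000

6250000


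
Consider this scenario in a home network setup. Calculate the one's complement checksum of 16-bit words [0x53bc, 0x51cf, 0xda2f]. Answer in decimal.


Given words: [0x53bc, 0x51cf, 0xda2f]
Step 1: Sum all words
Raw sum = 21436 + 20943 + 55855 = 98234
Step 2: Fold carry: (32698 + 1) = 32699
One's complement = ~32699 & 0xFFFF = 32836

32836


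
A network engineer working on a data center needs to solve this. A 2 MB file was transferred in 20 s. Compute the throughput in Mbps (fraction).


Given: file = 2 MB, time = 20 s
File in Mb = 2 * 8 = 16 Mb
Throughput = 16 / 20 Mbps
Throughput = 4/5 Mbps

4/5


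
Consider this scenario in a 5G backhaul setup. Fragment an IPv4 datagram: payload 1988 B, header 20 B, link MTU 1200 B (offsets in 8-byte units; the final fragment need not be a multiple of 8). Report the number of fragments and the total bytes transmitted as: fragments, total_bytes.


Max data per non-final fragment = floor((MTU - header)/8)*8 = floor((1200 - 20)/8)*8 = floor(1180/8)*8 = 1176 B
Final fragment needs no 8-byte alignment: it can carry up to MTU - header = 1180 B
Non-final fragments needed = ceil((payload - 1180) / 1176) = ceil(808/1176) = ceil(0.6871) = 1
Number of fragments = 1 + 1 = 2
Fragment sizes (data): 1 * 1176 B + 812 B (last, 812 <= 1180 OK)
Total bytes sent = payload + n_frags * header = 1988 + 2*20 = 1988 + 40 = 2028 B

2, 2028


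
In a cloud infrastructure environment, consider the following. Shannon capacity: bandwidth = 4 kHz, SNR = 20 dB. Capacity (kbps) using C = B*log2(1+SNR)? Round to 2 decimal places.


Given: B = 4 kHz, SNR = 20 dB
SNR linear = 10^(20/10) = 100
1 + SNR = 101
log2(101) = 6.6582114828
C = 4 * 1000 * 6.6582114828 = 26632.8459 bps
C = 26.632846 kbps -> 26.63 kbps (2 dp)

26.63


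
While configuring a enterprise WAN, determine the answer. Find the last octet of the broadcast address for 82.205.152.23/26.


Given: IP = 82.205.152.23, prefix = /26
Host bits = 32 - 26 = 6
Network last octet = 23 AND mask = 0
Host part size = 2^6 - 1 = 63
Broadcast last octet = 0 OR 63 = 63

63


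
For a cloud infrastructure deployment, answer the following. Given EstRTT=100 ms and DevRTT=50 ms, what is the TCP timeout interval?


Given: EstRTT = 100 ms, DevRTT = 50 ms
Timeout = EstRTT + 4 * DevRTT
4 * DevRTT = 4 * 50 = 200
Timeout = 100 + 200 = 300 ms

300


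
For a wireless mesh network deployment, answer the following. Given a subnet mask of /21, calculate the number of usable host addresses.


Given: subnet mask /21
Host bits = 32 - 21 = 11
Total addresses = 2^11 = 2048
Usable hosts = 2048 - 2 (network + broadcast) = 2046

2046


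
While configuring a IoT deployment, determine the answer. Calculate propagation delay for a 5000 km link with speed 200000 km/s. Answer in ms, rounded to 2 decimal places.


Given: distance = 5000 km, speed = 200000 km/s
Delay = distance / speed = 5000 / 200000 seconds
Delay in ms = 5000 * 1000 / 200000
Delay = 25.0000 ms
Rounded to 2 dp = 25.00 ms

25.00


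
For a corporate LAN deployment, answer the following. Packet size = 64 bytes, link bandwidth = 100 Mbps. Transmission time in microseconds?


Given: packet = 64 bytes, bandwidth = 100 Mbps
Packet in bits = 64 * 8 = 512 bits
Bandwidth = 100 * 10^6 = 100000000 bps
Time = 512 / 100000000 seconds
Time in us = 512 * 10^6 / 100000000 = 5.12

5.12


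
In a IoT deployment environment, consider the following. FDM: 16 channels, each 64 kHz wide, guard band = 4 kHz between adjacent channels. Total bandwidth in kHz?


Given: 16 channels, 64 kHz each, guard = 4 kHz
Channel bandwidth = 16 * 64 = 1024 kHz
Guard bands = 15 gaps * 4 kHz = 60 kHz
Total = 1024 + 60 = 1084 kHz

1084


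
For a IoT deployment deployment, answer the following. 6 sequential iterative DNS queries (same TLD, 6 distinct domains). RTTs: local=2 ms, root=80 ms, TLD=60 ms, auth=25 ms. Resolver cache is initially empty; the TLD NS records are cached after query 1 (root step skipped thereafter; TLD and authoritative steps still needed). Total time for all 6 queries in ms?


Lookup 1 (cold cache): local + root + TLD + auth = 2 + 80 + 60 + 25 = 167 ms
Lookups 2..6 (TLD NS cached -> skip root; new domain -> still ask TLD and auth): local + TLD + auth = 2 + 60 + 25 = 87 ms each
Remaining 5 lookups: 5 * 87 = 435 ms
Total = 167 + 435 = 602 ms

602


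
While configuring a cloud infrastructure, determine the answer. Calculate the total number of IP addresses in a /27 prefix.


Given: CIDR prefix /27
Host bits = 32 - 27 = 5
Total addresses = 2^5 = 32

32


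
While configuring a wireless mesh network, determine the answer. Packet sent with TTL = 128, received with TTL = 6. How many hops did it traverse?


Given: initial TTL = 128, received TTL = 6
Hops = initial TTL - received TTL
Hops = 128 - 6 = 122

122


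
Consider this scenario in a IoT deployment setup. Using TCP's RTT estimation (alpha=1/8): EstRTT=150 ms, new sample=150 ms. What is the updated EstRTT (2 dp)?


Given: EstRTT = 150 ms, SampleRTT = 150 ms, alpha = 1/8
New EstRTT = (1 - alpha) * EstRTT + alpha * SampleRTT
(7/8) * 150 = 131.25
(1/8) * 150 = 18.75
New EstRTT = 131.25 + 18.75 = 150 ms -> 150.00 ms (2 dp)

150.00


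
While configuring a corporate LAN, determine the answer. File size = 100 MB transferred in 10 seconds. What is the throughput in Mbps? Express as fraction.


Given: file = 100 MB, time = 10 s
File in Mb = 100 * 8 = 800 Mb
Throughput = 800 / 10 Mbps
Throughput = 80 Mbps

80


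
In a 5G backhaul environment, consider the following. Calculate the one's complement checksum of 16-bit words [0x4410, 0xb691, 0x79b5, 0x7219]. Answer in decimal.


Given words: [0x4410, 0xb691, 0x79b5, 0x7219]
Step 1: Sum all words
Raw sum = 17424 + 46737 + 31157 + 29209 = 124527
Step 2: Fold carry: (58991 + 1) = 58992
One's complement = ~58992 & 0xFFFF = 6543

6543


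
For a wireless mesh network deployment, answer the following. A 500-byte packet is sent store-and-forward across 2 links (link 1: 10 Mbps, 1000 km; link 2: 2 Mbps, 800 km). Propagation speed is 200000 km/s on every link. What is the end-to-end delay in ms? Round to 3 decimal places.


Packet = 500 bytes = 4000 bits. Store-and-forward: sum (t_trans + t_prop) per link.
Link 1: t_trans = 4000/(10*10^6) s = 0.4000 ms; t_prop = 1000/200000 s = 5.0000 ms; subtotal = 5.4000 ms
Link 2: t_trans = 4000/(2*10^6) s = 2.0000 ms; t_prop = 800/200000 s = 4.0000 ms; subtotal = 6.0000 ms
End-to-end = 5.4000 + 6.0000 = 11.4000 ms -> 11.400 ms (3 dp)

11.400


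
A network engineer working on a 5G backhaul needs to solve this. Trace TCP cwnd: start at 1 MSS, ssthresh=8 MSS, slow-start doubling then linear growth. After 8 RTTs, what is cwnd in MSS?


RTT 0: cwnd = 1 MSS (initial)
RTT 1: cwnd = 2 MSS (slow start, doubled)
RTT 2: cwnd = 4 MSS (slow start, doubled)
RTT 3: cwnd = 8 MSS (slow start, doubled)
RTT 4: cwnd = 9 MSS (congestion avoidance, +1)
RTT 5: cwnd = 10 MSS (congestion avoidance, +1)
RTT 6: cwnd = 11 MSS (congestion avoidance, +1)
RTT 7: cwnd = 12 MSS (congestion avoidance, +1)
RTT 8: cwnd = 13 MSS (congestion avoidance, +1)

13


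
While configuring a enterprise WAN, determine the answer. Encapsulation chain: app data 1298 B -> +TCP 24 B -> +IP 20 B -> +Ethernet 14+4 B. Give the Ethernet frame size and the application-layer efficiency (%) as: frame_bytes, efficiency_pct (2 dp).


TCP segment = 1298 + 24 = 1322 B
IP packet = 1322 + 20 = 1342 B
Ethernet frame = 1342 + 14 + 4 = 1360 B
Efficiency = app / frame = 1298 / 1360 = 0.954412 = 95.4412% -> 95.44% (2 dp)

1360, 95.44


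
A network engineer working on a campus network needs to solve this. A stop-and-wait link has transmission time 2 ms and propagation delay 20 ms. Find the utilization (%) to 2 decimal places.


Given: Ttrans = 2 ms, Tprop = 20 ms
RTT = 2 * Tprop = 2 * 20 = 40 ms
U = Ttrans / (Ttrans + RTT)
U = 2 / (2 + 40)
U = 2 / 42 = 0.047619
U% = 4.76%

4.76


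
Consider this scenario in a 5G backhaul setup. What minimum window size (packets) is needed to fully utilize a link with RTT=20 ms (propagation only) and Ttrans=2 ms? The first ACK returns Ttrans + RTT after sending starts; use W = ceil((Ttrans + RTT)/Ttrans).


Given: Ttrans = 2 ms, RTT = 20 ms (= 2 * Tprop, Tprop = 10 ms)
Time until first ACK returns = Ttrans + RTT = 2 + 20 = 22 ms
Need W * Ttrans >= Ttrans + RTT  ->  W >= (Ttrans + RTT) / Ttrans
(Ttrans + RTT) / Ttrans = 22 / 2 = 11
W_min = ceil(11) = 11

11


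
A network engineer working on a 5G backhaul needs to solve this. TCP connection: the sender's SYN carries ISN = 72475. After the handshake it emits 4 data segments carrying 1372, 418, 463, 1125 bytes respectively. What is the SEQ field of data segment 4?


The SYN occupies sequence number ISN = 72475, so the first data byte is ISN + 1 = 72476.
SEQ of data segment i = (ISN + 1) + sum of payload sizes of segments 1..i-1.
Segment 1: SEQ = 72476, payload = 1372 bytes
Segment 2: SEQ = 73848, payload = 418 bytes
Segment 3: SEQ = 74266, payload = 463 bytes
Segment 4: SEQ = 74729, payload = 1125 bytes
SEQ of segment 4 = 72476 + 1372 + 418 + 463 = 74729

74729


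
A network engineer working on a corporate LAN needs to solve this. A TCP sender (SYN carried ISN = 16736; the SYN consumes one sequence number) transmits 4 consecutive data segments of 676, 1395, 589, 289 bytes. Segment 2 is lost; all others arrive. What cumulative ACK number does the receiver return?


SYN uses sequence number 16736; first data byte = ISN + 1 = 16737.
Segment 1: SEQ = 16737, len = 676 B, covers [16737, 17412]
Segment 2: SEQ = 17413, len = 1395 B, covers [17413, 18807] [LOST]
Segment 3: SEQ = 18808, len = 589 B, covers [18808, 19396]
Segment 4: SEQ = 19397, len = 289 B, covers [19397, 19685]
In-order data received: bytes [16737, 17412] (segments 1..1).
Segment 2 missing -> gap begins at byte 17413; later segments buffered out of order.
Cumulative ACK = next expected in-order byte = 16737 + 676 = 17413

17413


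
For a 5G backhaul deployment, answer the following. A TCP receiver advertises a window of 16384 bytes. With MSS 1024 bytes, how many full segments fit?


Given: RWND = 16384 bytes, MSS = 1024 bytes
Full segments = floor(RWND / MSS)
Full segments = floor(16384 / 1024)
Full segments = floor(16.0) = 16

16


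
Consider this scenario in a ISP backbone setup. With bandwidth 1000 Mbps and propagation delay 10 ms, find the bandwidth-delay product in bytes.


Given: bandwidth = 1000 Mbps, delay = 10 ms
BDP in bits = 1000 * 10^6 * 10 / 1000
BDP in bits = 10000000
BDP in bytes = 10000000 / 8 = 1250000

1250000


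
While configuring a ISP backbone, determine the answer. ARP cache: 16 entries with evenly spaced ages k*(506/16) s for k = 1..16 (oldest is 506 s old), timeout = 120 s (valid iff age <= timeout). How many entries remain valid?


Ages are k * 506/16 s for k = 1..16 (spacing = 31.6250 s).
Entry k is valid iff k * 506/16 <= 120 iff k <= 16 * 120 / 506 = 3.7945
n_valid = floor(3.7945) = 3
(n_stale = 16 - 3 = 13)

3


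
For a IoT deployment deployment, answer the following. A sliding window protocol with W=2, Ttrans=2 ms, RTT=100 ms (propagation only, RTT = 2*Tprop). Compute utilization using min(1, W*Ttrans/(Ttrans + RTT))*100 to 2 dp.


Given: W = 2, Ttrans = 2 ms, RTT = 100 ms (= 2 * Tprop, Tprop = 50 ms)
Cycle time = Ttrans + RTT = 2 + 100 = 102 ms (first packet sent until its ACK returns)
W * Ttrans = 2 * 2 = 4 ms of sending per cycle
W * Ttrans / (Ttrans + RTT) = 4 / 102 = 0.039216
U = min(1, 0.039216) = 0.039216
U% = 3.92%

3.92


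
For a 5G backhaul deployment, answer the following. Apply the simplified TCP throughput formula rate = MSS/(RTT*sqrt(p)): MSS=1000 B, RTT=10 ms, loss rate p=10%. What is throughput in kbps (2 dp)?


Given: MSS = 1000 bytes, RTT = 10 ms, loss = 10%
RTT in seconds = 10 / 1000 = 0.01
Loss rate = 10% = 0.1
sqrt(loss) = sqrt(0.1) = 0.316227766017
Throughput (bytes/s) = 1000 / (0.01 * 0.316227766017) = 316227.7660
Throughput (kbps) = 316227.7660 * 8 / 1000 = 2529.822128 -> 2529.82 kbps (2 dp)

2529.82


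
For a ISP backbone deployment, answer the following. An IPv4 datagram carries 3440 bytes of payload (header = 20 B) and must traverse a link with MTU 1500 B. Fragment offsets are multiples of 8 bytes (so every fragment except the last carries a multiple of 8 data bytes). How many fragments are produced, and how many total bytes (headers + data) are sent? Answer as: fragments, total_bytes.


Max data per non-final fragment = floor((MTU - header)/8)*8 = floor((1500 - 20)/8)*8 = floor(1480/8)*8 = 1480 B
Final fragment needs no 8-byte alignment: it can carry up to MTU - header = 1480 B
Non-final fragments needed = ceil((payload - 1480) / 1480) = ceil(1960/1480) = ceil(1.3243) = 2
Number of fragments = 2 + 1 = 3
Fragment sizes (data): 2 * 1480 B + 480 B (last, 480 <= 1480 OK)
Total bytes sent = payload + n_frags * header = 3440 + 3*20 = 3440 + 60 = 3500 B

3, 3500


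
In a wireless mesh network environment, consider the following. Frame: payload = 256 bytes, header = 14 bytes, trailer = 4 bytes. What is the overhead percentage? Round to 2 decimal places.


Given: payload = 256 B, header = 14 B, trailer = 4 B
Overhead bytes = header + trailer = 14 + 4 = 18
Total frame = payload + overhead = 256 + 18 = 274
Overhead % = 18 / 274 * 100 = 6.5693% -> 6.57% (2 dp)

6.57


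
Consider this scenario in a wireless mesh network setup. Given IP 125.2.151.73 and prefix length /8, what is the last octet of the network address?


Given: IP = 125.2.151.73, prefix = /8
Subnet mask = 255.0.0.0
Last octet of IP: 73
Last octet of mask: 0
Network last octet = 73 AND 0 = 0

0


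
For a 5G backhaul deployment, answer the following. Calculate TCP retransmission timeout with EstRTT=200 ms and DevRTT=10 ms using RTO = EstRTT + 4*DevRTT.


Given: EstRTT = 200 ms, DevRTT = 10 ms
Timeout = EstRTT + 4 * DevRTT
4 * DevRTT = 4 * 10 = 40
Timeout = 200 + 40 = 240 ms

240


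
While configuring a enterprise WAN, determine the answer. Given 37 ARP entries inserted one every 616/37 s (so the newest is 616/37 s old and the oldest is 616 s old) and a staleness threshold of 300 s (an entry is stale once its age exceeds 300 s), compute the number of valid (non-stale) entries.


Ages are k * 616/37 s for k = 1..37 (spacing = 16.6486 s).
Entry k is valid iff k * 616/37 <= 300 iff k <= 37 * 300 / 616 = 18.0195
n_valid = floor(18.0195) = 18
(n_stale = 37 - 18 = 19)

18


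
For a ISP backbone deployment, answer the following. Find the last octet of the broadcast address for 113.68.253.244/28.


Given: IP = 113.68.253.244, prefix = /28
Host bits = 32 - 28 = 4
Network last octet = 244 AND mask = 240
Host part size = 2^4 - 1 = 15
Broadcast last octet = 240 OR 15 = 255

255


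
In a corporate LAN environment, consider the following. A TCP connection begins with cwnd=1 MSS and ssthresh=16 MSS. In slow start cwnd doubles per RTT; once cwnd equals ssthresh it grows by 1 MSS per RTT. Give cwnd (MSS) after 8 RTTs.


RTT 0: cwnd = 1 MSS (initial)
RTT 1: cwnd = 2 MSS (slow start, doubled)
RTT 2: cwnd = 4 MSS (slow start, doubled)
RTT 3: cwnd = 8 MSS (slow start, doubled)
RTT 4: cwnd = 16 MSS (slow start, doubled)
RTT 5: cwnd = 17 MSS (congestion avoidance, +1)
RTT 6: cwnd = 18 MSS (congestion avoidance, +1)
RTT 7: cwnd = 19 MSS (congestion avoidance, +1)
RTT 8: cwnd = 20 MSS (congestion avoidance, +1)

20


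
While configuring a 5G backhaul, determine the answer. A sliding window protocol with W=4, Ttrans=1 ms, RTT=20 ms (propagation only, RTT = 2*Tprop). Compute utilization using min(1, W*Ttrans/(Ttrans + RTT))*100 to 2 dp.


Given: W = 4, Ttrans = 1 ms, RTT = 20 ms (= 2 * Tprop, Tprop = 10 ms)
Cycle time = Ttrans + RTT = 1 + 20 = 21 ms (first packet sent until its ACK returns)
W * Ttrans = 4 * 1 = 4 ms of sending per cycle
W * Ttrans / (Ttrans + RTT) = 4 / 21 = 0.190476
U = min(1, 0.190476) = 0.190476
U% = 19.05%

19.05


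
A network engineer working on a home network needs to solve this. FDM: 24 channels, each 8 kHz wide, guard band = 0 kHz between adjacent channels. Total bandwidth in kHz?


Given: 24 channels, 8 kHz each, guard = 0 kHz
Channel bandwidth = 24 * 8 = 192 kHz
Guard bands = 23 gaps * 0 kHz = 0 kHz
Total = 192 + 0 = 192 kHz

192


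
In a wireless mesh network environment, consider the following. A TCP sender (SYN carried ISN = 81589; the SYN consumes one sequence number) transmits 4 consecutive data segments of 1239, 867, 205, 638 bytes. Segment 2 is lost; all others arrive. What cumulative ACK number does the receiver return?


SYN uses sequence number 81589; first data byte = ISN + 1 = 81590.
Segment 1: SEQ = 81590, len = 1239 B, covers [81590, 82828]
Segment 2: SEQ = 82829, len = 867 B, covers [82829, 83695] [LOST]
Segment 3: SEQ = 83696, len = 205 B, covers [83696, 83900]
Segment 4: SEQ = 83901, len = 638 B, covers [83901, 84538]
In-order data received: bytes [81590, 82828] (segments 1..1).
Segment 2 missing -> gap begins at byte 82829; later segments buffered out of order.
Cumulative ACK = next expected in-order byte = 81590 + 1239 = 82829

82829


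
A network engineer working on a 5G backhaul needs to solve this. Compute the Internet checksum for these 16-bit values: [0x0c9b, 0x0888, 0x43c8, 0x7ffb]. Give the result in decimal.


Given words: [0x0c9b, 0x0888, 0x43c8, 0x7ffb]
Step 1: Sum all words
Raw sum = 3227 + 2184 + 17352 + 32763 = 55526
One's complement = ~55526 & 0xFFFF = 10009

10009


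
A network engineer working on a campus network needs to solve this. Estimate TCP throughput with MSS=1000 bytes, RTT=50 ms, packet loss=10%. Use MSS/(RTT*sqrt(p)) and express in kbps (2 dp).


Given: MSS = 1000 bytes, RTT = 50 ms, loss = 10%
RTT in seconds = 50 / 1000 = 0.05
Loss rate = 10% = 0.1
sqrt(loss) = sqrt(0.1) = 0.316227766017
Throughput (bytes/s) = 1000 / (0.05 * 0.316227766017) = 63245.5532
Throughput (kbps) = 63245.5532 * 8 / 1000 = 505.964426 -> 505.96 kbps (2 dp)

505.96


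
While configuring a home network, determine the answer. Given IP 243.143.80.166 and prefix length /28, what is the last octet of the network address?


Given: IP = 243.143.80.166, prefix = /28
Subnet mask = 255.255.255.240
Last octet of IP: 166
Last octet of mask: 240
Network last octet = 166 AND 240 = 160

160


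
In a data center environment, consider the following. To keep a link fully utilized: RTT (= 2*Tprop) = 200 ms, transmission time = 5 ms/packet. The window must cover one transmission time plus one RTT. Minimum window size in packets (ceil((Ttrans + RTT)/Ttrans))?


Given: Ttrans = 5 ms, RTT = 200 ms (= 2 * Tprop, Tprop = 100 ms)
Time until first ACK returns = Ttrans + RTT = 5 + 200 = 205 ms
Need W * Ttrans >= Ttrans + RTT  ->  W >= (Ttrans + RTT) / Ttrans
(Ttrans + RTT) / Ttrans = 205 / 5 = 41
W_min = ceil(41) = 41

41


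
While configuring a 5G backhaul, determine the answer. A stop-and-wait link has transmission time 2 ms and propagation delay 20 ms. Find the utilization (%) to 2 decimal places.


Given: Ttrans = 2 ms, Tprop = 20 ms
RTT = 2 * Tprop = 2 * 20 = 40 ms
U = Ttrans / (Ttrans + RTT)
U = 2 / (2 + 40)
U = 2 / 42 = 0.047619
U% = 4.76%

4.76


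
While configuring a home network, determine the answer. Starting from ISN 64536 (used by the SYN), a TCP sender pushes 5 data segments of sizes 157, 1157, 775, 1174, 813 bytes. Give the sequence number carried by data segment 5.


The SYN occupies sequence number ISN = 64536, so the first data byte is ISN + 1 = 64537.
SEQ of data segment i = (ISN + 1) + sum of payload sizes of segments 1..i-1.
Segment 1: SEQ = 64537, payload = 157 bytes
Segment 2: SEQ = 64694, payload = 1157 bytes
Segment 3: SEQ = 65851, payload = 775 bytes
Segment 4: SEQ = 66626, payload = 1174 bytes
Segment 5: SEQ = 67800, payload = 813 bytes
SEQ of segment 5 = 64537 + 157 + 1157 + 775 + 1174 = 67800

67800


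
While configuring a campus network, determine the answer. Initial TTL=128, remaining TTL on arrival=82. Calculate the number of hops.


Given: initial TTL = 128, received TTL = 82
Hops = initial TTL - received TTL
Hops = 128 - 82 = 46

46


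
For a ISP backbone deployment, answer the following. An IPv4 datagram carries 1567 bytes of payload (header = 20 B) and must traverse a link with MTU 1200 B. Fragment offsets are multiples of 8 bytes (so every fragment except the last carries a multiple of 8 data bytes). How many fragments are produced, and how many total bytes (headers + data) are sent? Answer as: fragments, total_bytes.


Max data per non-final fragment = floor((MTU - header)/8)*8 = floor((1200 - 20)/8)*8 = floor(1180/8)*8 = 1176 B
Final fragment needs no 8-byte alignment: it can carry up to MTU - header = 1180 B
Non-final fragments needed = ceil((payload - 1180) / 1176) = ceil(387/1176) = ceil(0.3291) = 1
Number of fragments = 1 + 1 = 2
Fragment sizes (data): 1 * 1176 B + 391 B (last, 391 <= 1180 OK)
Total bytes sent = payload + n_frags * header = 1567 + 2*20 = 1567 + 40 = 1607 B

2, 1607


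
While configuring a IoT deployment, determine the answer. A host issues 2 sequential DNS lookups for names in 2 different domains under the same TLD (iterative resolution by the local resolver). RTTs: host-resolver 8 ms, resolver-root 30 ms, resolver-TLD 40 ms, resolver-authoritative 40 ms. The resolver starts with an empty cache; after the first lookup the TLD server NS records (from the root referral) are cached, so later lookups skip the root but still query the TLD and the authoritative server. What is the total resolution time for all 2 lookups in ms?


Lookup 1 (cold cache): local + root + TLD + auth = 8 + 30 + 40 + 40 = 118 ms
Lookups 2..2 (TLD NS cached -> skip root; new domain -> still ask TLD and auth): local + TLD + auth = 8 + 40 + 40 = 88 ms each
Remaining 1 lookups: 1 * 88 = 88 ms
Total = 118 + 88 = 206 ms

206


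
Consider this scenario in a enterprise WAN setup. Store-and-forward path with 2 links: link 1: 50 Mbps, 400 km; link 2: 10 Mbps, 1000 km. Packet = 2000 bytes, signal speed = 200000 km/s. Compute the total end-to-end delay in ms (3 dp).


Packet = 2000 bytes = 16000 bits. Store-and-forward: sum (t_trans + t_prop) per link.
Link 1: t_trans = 16000/(50*10^6) s = 0.3200 ms; t_prop = 400/200000 s = 2.0000 ms; subtotal = 2.3200 ms
Link 2: t_trans = 16000/(10*10^6) s = 1.6000 ms; t_prop = 1000/200000 s = 5.0000 ms; subtotal = 6.6000 ms
End-to-end = 2.3200 + 6.6000 = 8.9200 ms -> 8.920 ms (3 dp)

8.920


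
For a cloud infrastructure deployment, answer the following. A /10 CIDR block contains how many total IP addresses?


Given: CIDR prefix /10
Host bits = 32 - 10 = 22
Total addresses = 2^22 = 4194304

4194304


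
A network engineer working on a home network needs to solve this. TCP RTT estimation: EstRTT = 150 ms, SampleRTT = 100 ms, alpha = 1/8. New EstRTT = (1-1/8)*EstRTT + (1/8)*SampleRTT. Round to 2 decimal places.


Given: EstRTT = 150 ms, SampleRTT = 100 ms, alpha = 1/8
New EstRTT = (1 - alpha) * EstRTT + alpha * SampleRTT
(7/8) * 150 = 131.25
(1/8) * 100 = 12.5
New EstRTT = 131.25 + 12.5 = 143.75 ms -> 143.75 ms (2 dp)

143.75


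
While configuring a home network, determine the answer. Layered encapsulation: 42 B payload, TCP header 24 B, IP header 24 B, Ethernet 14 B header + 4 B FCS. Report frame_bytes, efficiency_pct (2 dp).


TCP segment = 42 + 24 = 66 B
IP packet = 66 + 24 = 90 B
Ethernet frame = 90 + 14 + 4 = 108 B
Efficiency = app / frame = 42 / 108 = 0.388889 = 38.8889% -> 38.89% (2 dp)

108, 38.89


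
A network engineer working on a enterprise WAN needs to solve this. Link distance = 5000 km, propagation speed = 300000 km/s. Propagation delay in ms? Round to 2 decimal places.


Given: distance = 5000 km, speed = 300000 km/s
Delay = distance / speed = 5000 / 300000 seconds
Delay in ms = 5000 * 1000 / 300000
Delay = 16.6667 ms
Rounded to 2 dp = 16.67 ms

16.67


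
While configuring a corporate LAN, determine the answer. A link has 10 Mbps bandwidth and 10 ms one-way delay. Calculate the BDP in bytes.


Given: bandwidth = 10 Mbps, delay = 10 ms
BDP in bits = 10 * 10^6 * 10 / 1000
BDP in bits = 100000
BDP in bytes = 100000 / 8 = 12500

12500


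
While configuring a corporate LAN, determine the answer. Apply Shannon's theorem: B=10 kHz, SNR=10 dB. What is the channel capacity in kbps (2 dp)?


Given: B = 10 kHz, SNR = 10 dB
SNR linear = 10^(10/10) = 10
1 + SNR = 11
log2(11) = 3.4594316186
C = 10 * 1000 * 3.4594316186 = 34594.3162 bps
C = 34.594316 kbps -> 34.59 kbps (2 dp)

34.59


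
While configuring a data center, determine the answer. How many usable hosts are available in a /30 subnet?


Given: subnet mask /30
Host bits = 32 - 30 = 2
Total addresses = 2^2 = 4
Usable hosts = 4 - 2 (network + broadcast) = 2

2


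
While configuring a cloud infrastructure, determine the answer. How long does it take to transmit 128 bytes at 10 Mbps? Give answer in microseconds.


Given: packet = 128 bytes, bandwidth = 10 Mbps
Packet in bits = 128 * 8 = 1024 bits
Bandwidth = 10 * 10^6 = 10000000 bps
Time = 1024 / 10000000 seconds
Time in us = 1024 * 10^6 / 10000000 = 102.4

102.4


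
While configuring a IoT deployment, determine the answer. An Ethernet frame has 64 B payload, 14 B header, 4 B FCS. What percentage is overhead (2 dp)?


Given: payload = 64 B, header = 14 B, trailer = 4 B
Overhead bytes = header + trailer = 14 + 4 = 18
Total frame = payload + overhead = 64 + 18 = 82
Overhead % = 18 / 82 * 100 = 21.9512% -> 21.95% (2 dp)

21.95


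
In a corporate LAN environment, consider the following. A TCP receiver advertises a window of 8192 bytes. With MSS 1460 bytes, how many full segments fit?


Given: RWND = 8192 bytes, MSS = 1460 bytes
Full segments = floor(RWND / MSS)
Full segments = floor(8192 / 1460)
Full segments = floor(5.611) = 5

5


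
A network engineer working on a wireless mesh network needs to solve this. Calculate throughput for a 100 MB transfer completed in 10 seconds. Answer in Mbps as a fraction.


Given: file = 100 MB, time = 10 s
File in Mb = 100 * 8 = 800 Mb
Throughput = 800 / 10 Mbps
Throughput = 80 Mbps

80


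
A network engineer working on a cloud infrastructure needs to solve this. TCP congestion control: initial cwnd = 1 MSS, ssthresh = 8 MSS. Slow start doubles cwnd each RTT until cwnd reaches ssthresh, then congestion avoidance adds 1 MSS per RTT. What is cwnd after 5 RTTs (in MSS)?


RTT 0: cwnd = 1 MSS (initial)
RTT 1: cwnd = 2 MSS (slow start, doubled)
RTT 2: cwnd = 4 MSS (slow start, doubled)
RTT 3: cwnd = 8 MSS (slow start, doubled)
RTT 4: cwnd = 9 MSS (congestion avoidance, +1)
RTT 5: cwnd = 10 MSS (congestion avoidance, +1)

10


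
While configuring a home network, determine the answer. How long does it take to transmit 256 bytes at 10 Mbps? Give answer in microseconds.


Given: packet = 256 bytes, bandwidth = 10 Mbps
Packet in bits = 256 * 8 = 2048 bits
Bandwidth = 10 * 10^6 = 10000000 bps
Time = 2048 / 10000000 seconds
Time in us = 2048 * 10^6 / 10000000 = 204.8

204.8


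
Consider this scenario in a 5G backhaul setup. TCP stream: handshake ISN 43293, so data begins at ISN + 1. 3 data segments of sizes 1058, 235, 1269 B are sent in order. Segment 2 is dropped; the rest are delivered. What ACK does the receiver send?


SYN uses sequence number 43293; first data byte = ISN + 1 = 43294.
Segment 1: SEQ = 43294, len = 1058 B, covers [43294, 44351]
Segment 2: SEQ = 44352, len = 235 B, covers [44352, 44586] [LOST]
Segment 3: SEQ = 44587, len = 1269 B, covers [44587, 45855]
In-order data received: bytes [43294, 44351] (segments 1..1).
Segment 2 missing -> gap begins at byte 44352; later segments buffered out of order.
Cumulative ACK = next expected in-order byte = 43294 + 1058 = 44352

44352


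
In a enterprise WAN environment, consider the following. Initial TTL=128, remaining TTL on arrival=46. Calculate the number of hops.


Given: initial TTL = 128, received TTL = 46
Hops = initial TTL - received TTL
Hops = 128 - 46 = 82

82


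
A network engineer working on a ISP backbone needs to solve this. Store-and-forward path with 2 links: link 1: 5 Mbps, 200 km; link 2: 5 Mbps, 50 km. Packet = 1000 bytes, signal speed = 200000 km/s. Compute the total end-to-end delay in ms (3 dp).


Packet = 1000 bytes = 8000 bits. Store-and-forward: sum (t_trans + t_prop) per link.
Link 1: t_trans = 8000/(5*10^6) s = 1.6000 ms; t_prop = 200/200000 s = 1.0000 ms; subtotal = 2.6000 ms
Link 2: t_trans = 8000/(5*10^6) s = 1.6000 ms; t_prop = 50/200000 s = 0.2500 ms; subtotal = 1.8500 ms
End-to-end = 2.6000 + 1.8500 = 4.4500 ms -> 4.450 ms (3 dp)

4.450


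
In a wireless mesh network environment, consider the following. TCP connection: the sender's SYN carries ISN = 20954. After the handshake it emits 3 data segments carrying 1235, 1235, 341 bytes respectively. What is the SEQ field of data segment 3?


The SYN occupies sequence number ISN = 20954, so the first data byte is ISN + 1 = 20955.
SEQ of data segment i = (ISN + 1) + sum of payload sizes of segments 1..i-1.
Segment 1: SEQ = 20955, payload = 1235 bytes
Segment 2: SEQ = 22190, payload = 1235 bytes
Segment 3: SEQ = 23425, payload = 341 bytes
SEQ of segment 3 = 20955 + 1235 + 1235 = 23425

23425


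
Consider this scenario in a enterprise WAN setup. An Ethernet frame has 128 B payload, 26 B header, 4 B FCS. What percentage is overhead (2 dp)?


Given: payload = 128 B, header = 26 B, trailer = 4 B
Overhead bytes = header + trailer = 26 + 4 = 30
Total frame = payload + overhead = 128 + 30 = 158
Overhead % = 30 / 158 * 100 = 18.9873% -> 18.99% (2 dp)

18.99


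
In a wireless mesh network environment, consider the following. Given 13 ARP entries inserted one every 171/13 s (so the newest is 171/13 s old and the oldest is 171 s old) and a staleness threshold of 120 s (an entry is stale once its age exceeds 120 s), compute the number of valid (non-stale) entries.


Ages are k * 171/13 s for k = 1..13 (spacing = 13.1538 s).
Entry k is valid iff k * 171/13 <= 120 iff k <= 13 * 120 / 171 = 9.1228
n_valid = floor(9.1228) = 9
(n_stale = 13 - 9 = 4)

9


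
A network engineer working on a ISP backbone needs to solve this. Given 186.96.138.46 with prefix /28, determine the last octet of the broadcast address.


Given: IP = 186.96.138.46, prefix = /28
Host bits = 32 - 28 = 4
Network last octet = 46 AND mask = 32
Host part size = 2^4 - 1 = 15
Broadcast last octet = 32 OR 15 = 47

47


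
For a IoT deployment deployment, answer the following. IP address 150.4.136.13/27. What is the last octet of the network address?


Given: IP = 150.4.136.13, prefix = /27
Subnet mask = 255.255.255.224
Last octet of IP: 13
Last octet of mask: 224
Network last octet = 13 AND 224 = 0

0


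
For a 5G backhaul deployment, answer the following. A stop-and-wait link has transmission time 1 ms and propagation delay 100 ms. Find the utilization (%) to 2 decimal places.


Given: Ttrans = 1 ms, Tprop = 100 ms
RTT = 2 * Tprop = 2 * 100 = 200 ms
U = Ttrans / (Ttrans + RTT)
U = 1 / (1 + 200)
U = 1 / 201 = 0.004975
U% = 0.50%

0.50


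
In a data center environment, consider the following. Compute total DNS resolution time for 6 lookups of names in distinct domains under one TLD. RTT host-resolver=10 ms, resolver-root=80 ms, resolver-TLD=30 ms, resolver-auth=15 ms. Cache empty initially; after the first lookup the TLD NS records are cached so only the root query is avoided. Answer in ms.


Lookup 1 (cold cache): local + root + TLD + auth = 10 + 80 + 30 + 15 = 135 ms
Lookups 2..6 (TLD NS cached -> skip root; new domain -> still ask TLD and auth): local + TLD + auth = 10 + 30 + 15 = 55 ms each
Remaining 5 lookups: 5 * 55 = 275 ms
Total = 135 + 275 = 410 ms

410


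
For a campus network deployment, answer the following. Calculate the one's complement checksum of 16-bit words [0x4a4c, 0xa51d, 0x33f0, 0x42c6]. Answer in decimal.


Given words: [0x4a4c, 0xa51d, 0x33f0, 0x42c6]
Step 1: Sum all words
Raw sum = 19020 + 42269 + 13296 + 17094 = 91679
Step 2: Fold carry: (26143 + 1) = 26144
One's complement = ~26144 & 0xFFFF = 39391

39391


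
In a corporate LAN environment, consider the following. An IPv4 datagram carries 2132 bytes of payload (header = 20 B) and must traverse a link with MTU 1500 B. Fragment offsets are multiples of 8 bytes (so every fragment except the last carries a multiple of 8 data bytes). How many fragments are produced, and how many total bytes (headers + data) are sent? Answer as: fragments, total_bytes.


Max data per non-final fragment = floor((MTU - header)/8)*8 = floor((1500 - 20)/8)*8 = floor(1480/8)*8 = 1480 B
Final fragment needs no 8-byte alignment: it can carry up to MTU - header = 1480 B
Non-final fragments needed = ceil((payload - 1480) / 1480) = ceil(652/1480) = ceil(0.4405) = 1
Number of fragments = 1 + 1 = 2
Fragment sizes (data): 1 * 1480 B + 652 B (last, 652 <= 1480 OK)
Total bytes sent = payload + n_frags * header = 2132 + 2*20 = 2132 + 40 = 2172 B

2, 2172


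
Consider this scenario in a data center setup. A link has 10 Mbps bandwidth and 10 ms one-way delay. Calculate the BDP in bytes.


Given: bandwidth = 10 Mbps, delay = 10 ms
BDP in bits = 10 * 10^6 * 10 / 1000
BDP in bits = 100000
BDP in bytes = 100000 / 8 = 12500

12500
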